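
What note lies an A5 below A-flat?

A down a perfect fifth is D, so the target letter is D.
From Ab, an augmented fifth is 8 semitones down: Dbb.

Dbb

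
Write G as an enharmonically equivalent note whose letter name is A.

Plain A sits 2 semitones above G, so on the letter A the same pitch needs a double flat: Abb.

Abb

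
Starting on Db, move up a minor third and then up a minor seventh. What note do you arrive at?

A minor third up from Db is Fb (letter F, 3 semitones up).
A minor seventh up from Fb is Ebb (letter E, 10 semitones up).

Ebb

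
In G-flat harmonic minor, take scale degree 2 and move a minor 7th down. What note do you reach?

Bb

Scale degree 2 of Gb harmonic minor is Ab.
A minor seventh (10 semitones) below Ab lands on the letter B, giving Bb.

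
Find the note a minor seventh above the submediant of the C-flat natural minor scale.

The submediant of Cb natural minor is Abb.
A minor seventh (10 semitones) above Abb lands on the letter G, giving Gbb.

Gbb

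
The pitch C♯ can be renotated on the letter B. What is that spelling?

C# is pitch class 1. The letter B alone is pitch class 11.
To reach pitch class 1 from B requires an offset of +2 semitones, i.e. double sharp: B##.

B##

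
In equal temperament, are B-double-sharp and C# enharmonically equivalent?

B## = pitch class 1 and C# = pitch class 1 — the same pitch class, so they are enharmonic equivalents.

Yes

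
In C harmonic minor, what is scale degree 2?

Degree 2 takes the letter 1 step above C, which is D.
In harmonic minor, degree 2 sits 2 semitones above the tonic. C + 2 semitones is pitch class 2, spelled on D as D.

D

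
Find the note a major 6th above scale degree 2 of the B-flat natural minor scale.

Scale degree 2 of Bb natural minor is C.
A major sixth (9 semitones) above C lands on the letter A, giving A.

A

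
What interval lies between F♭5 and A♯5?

doubly augmented third

Counting letters F–G–A gives a third.
Fb→A# = 6 semitones, 2 wider than the major third (4), so doubly augmented.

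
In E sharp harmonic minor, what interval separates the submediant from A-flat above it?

The submediant of E# harmonic minor is C#.
C# up to Ab: letters C→A make it a sixth; 7 semitones makes it diminished.

diminished sixth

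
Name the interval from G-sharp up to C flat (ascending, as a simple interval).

Counting letters G–A–B–C gives a fourth.
G#→Cb = 3 semitones, 2 narrower than the perfect fourth (5), so doubly diminished.

doubly diminished fourth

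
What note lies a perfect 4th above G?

C

A fourth above G lands on the letter C.
A perfect fourth spans 5 semitones, so G moves to pitch class 0. On the letter C that is C.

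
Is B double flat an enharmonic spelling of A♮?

Yes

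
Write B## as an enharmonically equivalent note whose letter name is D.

B## is pitch class 1. The letter D alone is pitch class 2.
To reach pitch class 1 from D requires an offset of -1 semitone, i.e. flat: Db.

Db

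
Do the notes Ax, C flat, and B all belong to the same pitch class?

Yes

A## = pitch class 11 and Cb = pitch class 11 and B = pitch class 11 — the same pitch class, so they are enharmonic equivalents.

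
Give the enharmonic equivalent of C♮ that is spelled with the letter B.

C is pitch class 0. The letter B alone is pitch class 11.
To reach pitch class 0 from B requires an offset of +1 semitone, i.e. sharp: B#.

B#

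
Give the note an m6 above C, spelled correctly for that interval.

Ab

A sixth above C lands on the letter A.
A minor sixth spans 8 semitones, so C moves to pitch class 8. On the letter A that is Ab.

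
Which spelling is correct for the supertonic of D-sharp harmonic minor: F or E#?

E#

Each scale degree takes a distinct letter name. Degree 2 of a scale on D must use the letter E.
E# and F are enharmonically the same pitch, but only E# uses the letter E, so it is the correct spelling here.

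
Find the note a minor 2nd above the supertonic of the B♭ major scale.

Db

The supertonic of Bb major is C.
A minor second (1 semitone) above C lands on the letter D, giving Db.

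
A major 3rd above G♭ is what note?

Bb

A third above G lands on the letter B.
A major third spans 4 semitones, so Gb moves to pitch class 10. On the letter B that is Bb.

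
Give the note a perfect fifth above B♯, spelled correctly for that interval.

B up a perfect fifth is F#, so the target letter is F.
From B#, a perfect fifth is 7 semitones up: F##.

F##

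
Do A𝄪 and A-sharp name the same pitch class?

No

Two spellings are enharmonically equivalent only if they share a pitch class.
Here A## → 11, A# → 10; 10 ≠ 11, so they are not.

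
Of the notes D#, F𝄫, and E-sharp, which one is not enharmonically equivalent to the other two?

In 12-tone equal temperament, enharmonic equivalents share a pitch class. D# is pitch class 3; Fbb is pitch class 3; E# is pitch class 5.
D# and Fbb share pitch class 3, while E# is pitch class 5.

E#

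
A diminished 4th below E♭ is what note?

A fourth below E lands on the letter B.
A diminished fourth spans 4 semitones, so Eb moves to pitch class 11. On the letter B that is B.

B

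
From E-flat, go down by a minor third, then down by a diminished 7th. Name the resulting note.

D#

A minor third down from Eb is C (letter C, 3 semitones down).
A diminished seventh down from C is D# (letter D, 9 semitones down).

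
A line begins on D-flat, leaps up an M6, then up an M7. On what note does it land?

A major sixth up from Db is Bb (letter B, 9 semitones up).
A major seventh up from Bb is A (letter A, 11 semitones up).

A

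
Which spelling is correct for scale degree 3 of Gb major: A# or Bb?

Each scale degree takes a distinct letter name. Degree 3 of a scale on G must use the letter B.
Bb and A# are enharmonically the same pitch, but only Bb uses the letter B, so it is the correct spelling here.

Bb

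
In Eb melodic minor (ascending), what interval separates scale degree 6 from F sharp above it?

augmented fourth

Scale degree 6 of Eb melodic minor (ascending) is C.
C up to F#: letters C→F make it a fourth; 6 semitones makes it augmented.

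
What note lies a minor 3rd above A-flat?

Cb

A up a major third is C#, so the target letter is C.
From Ab, a minor third is 3 semitones up: Cb.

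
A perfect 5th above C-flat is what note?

Gb

C up a perfect fifth is G, so the target letter is G.
From Cb, a perfect fifth is 7 semitones up: Gb.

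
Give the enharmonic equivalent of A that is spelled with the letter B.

A is pitch class 9. The letter B alone is pitch class 11.
To reach pitch class 9 from B requires an offset of -2 semitones, i.e. double flat: Bbb.

Bbb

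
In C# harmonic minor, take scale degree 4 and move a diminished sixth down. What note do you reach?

Scale degree 4 of C# harmonic minor is F#.
A diminished sixth (7 semitones) below F# lands on the letter A, giving A##.

A##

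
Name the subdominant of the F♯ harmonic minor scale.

Degree 4 takes the letter 3 steps above F, which is B.
In harmonic minor, degree 4 sits 5 semitones above the tonic. F# + 5 semitones is pitch class 11, spelled on B as B.

B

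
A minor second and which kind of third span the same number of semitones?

doubly diminished

A minor second spans 1 semitone.
A third spanning 1 semitone is doubly diminished (the major third is 4).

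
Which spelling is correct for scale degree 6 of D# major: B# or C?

B#

Each scale degree takes a distinct letter name. Degree 6 of a scale on D must use the letter B.
B# and C are enharmonically the same pitch, but only B# uses the letter B, so it is the correct spelling here.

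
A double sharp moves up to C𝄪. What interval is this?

Counting letters A–B–C gives a third.
A##→C## = 3 semitones, 1 narrower than the major third (4), so minor.

minor third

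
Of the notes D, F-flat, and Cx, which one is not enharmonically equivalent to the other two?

In 12-tone equal temperament, enharmonic equivalents share a pitch class. D is pitch class 2; Fb is pitch class 4; C## is pitch class 2.
D and C## share pitch class 2, while Fb is pitch class 4.

Fb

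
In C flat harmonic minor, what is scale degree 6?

Degree 6 takes the letter 5 steps above C, which is A.
In harmonic minor, degree 6 sits 8 semitones above the tonic. Cb + 8 semitones is pitch class 7, spelled on A as Abb.

Abb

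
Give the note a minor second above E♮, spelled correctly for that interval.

A second above E lands on the letter F.
A minor second spans 1 semitone, so E moves to pitch class 5. On the letter F that is F.

F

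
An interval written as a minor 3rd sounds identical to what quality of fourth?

A minor third spans 3 semitones.
A fourth spanning 3 semitones is doubly diminished (the perfect fourth is 5).

doubly diminished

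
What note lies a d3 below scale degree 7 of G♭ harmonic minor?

D#

Scale degree 7 of Gb harmonic minor is F.
A diminished third (2 semitones) below F lands on the letter D, giving D#.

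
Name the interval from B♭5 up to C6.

major second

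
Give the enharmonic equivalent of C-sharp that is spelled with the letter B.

Plain B sits 2 semitones below C#, so on the letter B the same pitch needs a double sharp: B##.

B##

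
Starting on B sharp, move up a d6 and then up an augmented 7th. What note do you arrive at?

F##

A diminished sixth up from B# is G (letter G, 7 semitones up).
An augmented seventh up from G is F## (letter F, 12 semitones up).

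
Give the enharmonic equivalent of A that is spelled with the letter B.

Bbb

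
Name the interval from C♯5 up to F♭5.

The letter names run C→F, a span of 3 letter steps, so the interval is some kind of fourth.
C# to Fb is 3 semitones. A perfect fourth is 5, so 3 makes it doubly diminished.

doubly diminished fourth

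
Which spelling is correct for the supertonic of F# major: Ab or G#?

G#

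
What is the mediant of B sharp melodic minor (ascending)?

The B# melodic minor (ascending) scale runs B# C## D# E# F## G## A##.
Degree 3 is D#.

D#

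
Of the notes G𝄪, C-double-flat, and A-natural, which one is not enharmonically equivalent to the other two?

In 12-tone equal temperament, enharmonic equivalents share a pitch class. G## is pitch class 9; Cbb is pitch class 10; A is pitch class 9.
G## and A share pitch class 9, while Cbb is pitch class 10.

Cbb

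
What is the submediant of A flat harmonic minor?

Degree 6 takes the letter 5 steps above A, which is F.
In harmonic minor, degree 6 sits 8 semitones above the tonic. Ab + 8 semitones is pitch class 4, spelled on F as Fb.

Fb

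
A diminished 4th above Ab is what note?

Dbb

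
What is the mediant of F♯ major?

A#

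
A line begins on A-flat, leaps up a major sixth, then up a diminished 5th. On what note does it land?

A major sixth up from Ab is F (letter F, 9 semitones up).
A diminished fifth up from F is Cb (letter C, 6 semitones up).

Cb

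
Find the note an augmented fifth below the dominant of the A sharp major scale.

A

The dominant of A# major is E#.
An augmented fifth (8 semitones) below E# lands on the letter A, giving A.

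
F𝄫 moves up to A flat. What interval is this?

augmented third

Counting letters F–G–A gives a third.
Fbb→Ab = 5 semitones, 1 wider than the major third (4), so augmented.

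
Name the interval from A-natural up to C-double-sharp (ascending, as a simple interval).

The letter names run A→C, a span of 2 letter steps, so the interval is some kind of third.
A to C## is 5 semitones. A major third is 4, so 5 makes it augmented.

augmented third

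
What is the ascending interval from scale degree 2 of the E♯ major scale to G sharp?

Scale degree 2 of E# major is F##.
F## up to G#: letters F→G make it a second; 1 semitone makes it minor.

minor second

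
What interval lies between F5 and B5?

The letter names run F→B, a span of 3 letter steps, so the interval is some kind of fourth.
F to B is 6 semitones. A perfect fourth is 5, so 6 makes it augmented.

augmented fourth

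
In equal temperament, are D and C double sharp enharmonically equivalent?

D = pitch class 2 and C## = pitch class 2 — the same pitch class, so they are enharmonic equivalents.

Yes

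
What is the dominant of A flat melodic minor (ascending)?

Eb

The Ab melodic minor (ascending) scale runs Ab Bb Cb Db Eb F G.
Degree 5 is Eb.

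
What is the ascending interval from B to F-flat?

Counting letters B–C–D–E–F gives a fifth.
B→Fb = 5 semitones, 2 narrower than the perfect fifth (7), so doubly diminished.

doubly diminished fifth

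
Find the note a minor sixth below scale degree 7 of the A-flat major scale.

B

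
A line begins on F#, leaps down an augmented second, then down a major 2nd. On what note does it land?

An augmented second down from F# is Eb (letter E, 3 semitones down).
A major second down from Eb is Db (letter D, 2 semitones down).

Db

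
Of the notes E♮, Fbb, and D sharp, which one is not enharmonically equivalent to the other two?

In 12-tone equal temperament, enharmonic equivalents share a pitch class. E is pitch class 4; Fbb is pitch class 3; D# is pitch class 3.
Fbb and D# share pitch class 3, while E is pitch class 4.

E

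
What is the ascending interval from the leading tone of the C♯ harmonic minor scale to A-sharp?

The leading tone of C# harmonic minor is B#.
B# up to A#: letters B→A make it a seventh; 10 semitones makes it minor.

minor seventh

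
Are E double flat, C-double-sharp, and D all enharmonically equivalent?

Ebb is pitch class 2; C## is pitch class 2; D is pitch class 2.
All spellings map to pitch class 2, so they are enharmonically equivalent.

Yes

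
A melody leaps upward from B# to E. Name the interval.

Counting letters B–C–D–E gives a fourth.
B#→E = 4 semitones, 1 narrower than the perfect fourth (5), so diminished.

diminished fourth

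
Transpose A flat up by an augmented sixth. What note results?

F#

A sixth above A lands on the letter F.
An augmented sixth spans 10 semitones, so Ab moves to pitch class 6. On the letter F that is F#.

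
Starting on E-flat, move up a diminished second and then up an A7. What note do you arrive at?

A diminished second up from Eb is Fbb (letter F, 0 semitones up).
An augmented seventh up from Fbb is Eb (letter E, 12 semitones up).

Eb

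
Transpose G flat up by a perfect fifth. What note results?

A fifth above G lands on the letter D.
A perfect fifth spans 7 semitones, so Gb moves to pitch class 1. On the letter D that is Db.

Db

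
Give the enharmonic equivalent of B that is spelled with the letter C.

Plain C sits 1 semitone above B, so on the letter C the same pitch needs a flat: Cb.

Cb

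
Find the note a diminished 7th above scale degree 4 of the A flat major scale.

Cbb

Scale degree 4 of Ab major is Db.
A diminished seventh (9 semitones) above Db lands on the letter C, giving Cbb.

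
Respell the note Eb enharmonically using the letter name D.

D#

Eb is pitch class 3. The letter D alone is pitch class 2.
To reach pitch class 3 from D requires an offset of +1 semitone, i.e. sharp: D#.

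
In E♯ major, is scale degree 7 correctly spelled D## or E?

D##

Each scale degree takes a distinct letter name. Degree 7 of a scale on E must use the letter D.
D## and E are enharmonically the same pitch, but only D## uses the letter D, so it is the correct spelling here.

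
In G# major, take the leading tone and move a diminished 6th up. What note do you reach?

The leading tone of G# major is F##.
A diminished sixth (7 semitones) above F## lands on the letter D, giving D.

D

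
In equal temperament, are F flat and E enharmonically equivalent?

Fb = pitch class 4 and E = pitch class 4 — the same pitch class, so they are enharmonic equivalents.

Yes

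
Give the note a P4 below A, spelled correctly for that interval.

E

A fourth below A lands on the letter E.
A perfect fourth spans 5 semitones, so A moves to pitch class 4. On the letter E that is E.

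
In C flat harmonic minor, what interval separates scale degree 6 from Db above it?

augmented fourth

Scale degree 6 of Cb harmonic minor is Abb.
Abb up to Db: letters A→D make it a fourth; 6 semitones makes it augmented.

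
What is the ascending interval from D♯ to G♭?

Counting letters D–E–F–G gives a fourth.
D#→Gb = 3 semitones, 2 narrower than the perfect fourth (5), so doubly diminished.

doubly diminished fourth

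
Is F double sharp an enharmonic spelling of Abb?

F## is pitch class 7; Abb is pitch class 7.
All spellings map to pitch class 7, so they are enharmonically equivalent.

Yes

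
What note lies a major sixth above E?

C#

A sixth above E lands on the letter C.
A major sixth spans 9 semitones, so E moves to pitch class 1. On the letter C that is C#.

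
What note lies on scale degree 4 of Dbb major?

The Dbb major scale runs Dbb Ebb Fb Gbb Abb Bbb Cb.
Degree 4 is Gbb.

Gbb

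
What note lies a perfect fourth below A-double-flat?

A down a perfect fourth is E, so the target letter is E.
From Abb, a perfect fourth is 5 semitones down: Ebb.

Ebb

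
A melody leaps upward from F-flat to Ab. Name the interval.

major third

Counting letters F–G–A gives a third.
Fb→Ab = 4 semitones, exactly the major third.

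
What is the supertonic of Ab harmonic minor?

The Ab harmonic minor scale runs Ab Bb Cb Db Eb Fb G.
Degree 2 is Bb.

Bb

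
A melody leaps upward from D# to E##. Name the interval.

augmented second

The letter names run D→E, a span of 1 letter step, so the interval is some kind of second.
D# to E## is 3 semitones. A major second is 2, so 3 makes it augmented.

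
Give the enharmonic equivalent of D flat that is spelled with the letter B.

B##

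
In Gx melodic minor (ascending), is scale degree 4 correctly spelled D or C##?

C##

Each scale degree takes a distinct letter name. Degree 4 of a scale on G must use the letter C.
C## and D are enharmonically the same pitch, but only C## uses the letter C, so it is the correct spelling here.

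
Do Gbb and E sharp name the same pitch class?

Gbb = pitch class 5 and E# = pitch class 5 — the same pitch class, so they are enharmonic equivalents.

Yes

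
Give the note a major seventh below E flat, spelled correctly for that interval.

A seventh below E lands on the letter F.
A major seventh spans 11 semitones, so Eb moves to pitch class 4. On the letter F that is Fb.

Fb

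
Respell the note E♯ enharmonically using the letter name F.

F

E# is pitch class 5. The letter F alone is pitch class 5.
Pitch class 5 on F needs no accidental: F.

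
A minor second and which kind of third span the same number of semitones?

A minor second spans 1 semitone.
A third spanning 1 semitone is doubly diminished (the major third is 4).

doubly diminished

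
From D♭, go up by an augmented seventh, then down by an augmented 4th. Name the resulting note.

An augmented seventh up from Db is C# (letter C, 12 semitones up).
An augmented fourth down from C# is G (letter G, 6 semitones down).

G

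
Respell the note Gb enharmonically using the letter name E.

Gb is pitch class 6. The letter E alone is pitch class 4.
To reach pitch class 6 from E requires an offset of +2 semitones, i.e. double sharp: E##.

E##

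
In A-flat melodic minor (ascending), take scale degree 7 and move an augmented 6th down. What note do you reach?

Scale degree 7 of Ab melodic minor (ascending) is G.
An augmented sixth (10 semitones) below G lands on the letter B, giving Bbb.

Bbb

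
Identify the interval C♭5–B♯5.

The letter names run C→B, a span of 6 letter steps, so the interval is some kind of seventh.
Cb to B# is 13 semitones. A major seventh is 11, so 13 makes it doubly augmented.

doubly augmented seventh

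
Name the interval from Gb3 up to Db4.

The letter names run G→D, a span of 4 letter steps, so the interval is some kind of fifth.
Gb to Db is 7 semitones. A perfect fifth is 7, so 7 makes it perfect.

perfect fifth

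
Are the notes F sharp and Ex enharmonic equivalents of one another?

Yes

F# = pitch class 6 and E## = pitch class 6 — the same pitch class, so they are enharmonic equivalents.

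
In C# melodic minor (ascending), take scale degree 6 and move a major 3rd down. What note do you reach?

F#

Scale degree 6 of C# melodic minor (ascending) is A#.
A major third (4 semitones) below A# lands on the letter F, giving F#.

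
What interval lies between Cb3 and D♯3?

The letter names run C→D, a span of 1 letter step, so the interval is some kind of second.
Cb to D# is 4 semitones. A major second is 2, so 4 makes it doubly augmented.

doubly augmented second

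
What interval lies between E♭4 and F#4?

augmented second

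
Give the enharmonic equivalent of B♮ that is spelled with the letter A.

A##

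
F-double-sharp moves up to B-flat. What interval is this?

Counting letters F–G–A–B gives a fourth.
F##→Bb = 3 semitones, 2 narrower than the perfect fourth (5), so doubly diminished.

doubly diminished fourth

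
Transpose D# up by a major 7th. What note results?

D up a major seventh is C#, so the target letter is C.
From D#, a major seventh is 11 semitones up: C##.

C##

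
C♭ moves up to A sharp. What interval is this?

doubly augmented sixth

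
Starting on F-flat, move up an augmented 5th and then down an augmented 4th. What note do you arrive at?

Gb

An augmented fifth up from Fb is C (letter C, 8 semitones up).
An augmented fourth down from C is Gb (letter G, 6 semitones down).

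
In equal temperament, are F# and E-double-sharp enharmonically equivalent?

F# is pitch class 6; E## is pitch class 6.
All spellings map to pitch class 6, so they are enharmonically equivalent.

Yes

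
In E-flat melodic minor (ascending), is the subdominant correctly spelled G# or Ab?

Ab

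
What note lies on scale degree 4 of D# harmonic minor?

G#

The D# harmonic minor scale runs D# E# F# G# A# B C##.
Degree 4 is G#.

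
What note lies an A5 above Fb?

A fifth above F lands on the letter C.
An augmented fifth spans 8 semitones, so Fb moves to pitch class 0. On the letter C that is C.

C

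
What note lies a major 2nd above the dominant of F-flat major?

Db

The dominant of Fb major is Cb.
A major second (2 semitones) above Cb lands on the letter D, giving Db.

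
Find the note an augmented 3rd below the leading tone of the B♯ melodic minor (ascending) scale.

The leading tone of B# melodic minor (ascending) is A##.
An augmented third (5 semitones) below A## lands on the letter F, giving F#.

F#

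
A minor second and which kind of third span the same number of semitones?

doubly diminished

A minor second spans 1 semitone.
A third spanning 1 semitone is doubly diminished (the major third is 4).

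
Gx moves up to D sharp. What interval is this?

Counting letters G–A–B–C–D gives a fifth.
G##→D# = 6 semitones, 1 narrower than the perfect fifth (7), so diminished.

diminished fifth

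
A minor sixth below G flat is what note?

A sixth below G lands on the letter B.
A minor sixth spans 8 semitones, so Gb moves to pitch class 10. On the letter B that is Bb.

Bb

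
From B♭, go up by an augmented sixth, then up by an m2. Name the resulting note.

An augmented sixth up from Bb is G# (letter G, 10 semitones up).
A minor second up from G# is A (letter A, 1 semitone up).

A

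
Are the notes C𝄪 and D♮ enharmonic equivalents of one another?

Yes

C## is pitch class 2; D is pitch class 2.
All spellings map to pitch class 2, so they are enharmonically equivalent.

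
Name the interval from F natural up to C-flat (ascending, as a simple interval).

Counting letters F–G–A–B–C gives a fifth.
F→Cb = 6 semitones, 1 narrower than the perfect fifth (7), so diminished.

diminished fifth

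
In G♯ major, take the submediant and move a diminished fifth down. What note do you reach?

A##

The submediant of G# major is E#.
A diminished fifth (6 semitones) below E# lands on the letter A, giving A##.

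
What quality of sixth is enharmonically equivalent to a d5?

doubly diminished

A diminished fifth spans 6 semitones.
A sixth spanning 6 semitones is doubly diminished (the major sixth is 9).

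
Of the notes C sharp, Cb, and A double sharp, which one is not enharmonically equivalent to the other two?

In 12-tone equal temperament, enharmonic equivalents share a pitch class. C# is pitch class 1; Cb is pitch class 11; A## is pitch class 11.
Cb and A## share pitch class 11, while C# is pitch class 1.

C#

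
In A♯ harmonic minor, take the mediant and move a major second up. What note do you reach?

D#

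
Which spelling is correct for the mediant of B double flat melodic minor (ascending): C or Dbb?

Dbb

Each scale degree takes a distinct letter name. Degree 3 of a scale on B must use the letter D.
Dbb and C are enharmonically the same pitch, but only Dbb uses the letter D, so it is the correct spelling here.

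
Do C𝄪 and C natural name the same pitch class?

No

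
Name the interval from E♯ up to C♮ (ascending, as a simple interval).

Counting letters E–F–G–A–B–C gives a sixth.
E#→C = 7 semitones, 2 narrower than the major sixth (9), so diminished.

diminished sixth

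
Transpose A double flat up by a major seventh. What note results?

A seventh above A lands on the letter G.
A major seventh spans 11 semitones, so Abb moves to pitch class 6. On the letter G that is Gb.

Gb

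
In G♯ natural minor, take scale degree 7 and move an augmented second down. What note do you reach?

Eb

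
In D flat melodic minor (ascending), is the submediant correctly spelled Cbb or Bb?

Bb

Each scale degree takes a distinct letter name. Degree 6 of a scale on D must use the letter B.
Bb and Cbb are enharmonically the same pitch, but only Bb uses the letter B, so it is the correct spelling here.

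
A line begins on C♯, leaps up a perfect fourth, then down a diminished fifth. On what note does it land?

A perfect fourth up from C# is F# (letter F, 5 semitones up).
A diminished fifth down from F# is B# (letter B, 6 semitones down).

B#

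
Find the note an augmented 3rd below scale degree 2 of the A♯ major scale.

Scale degree 2 of A# major is B#.
An augmented third (5 semitones) below B# lands on the letter G, giving G.

G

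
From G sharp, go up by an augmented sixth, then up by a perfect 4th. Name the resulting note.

A##

An augmented sixth up from G# is E## (letter E, 10 semitones up).
A perfect fourth up from E## is A## (letter A, 5 semitones up).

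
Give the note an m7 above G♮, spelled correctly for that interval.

G up a major seventh is F#, so the target letter is F.
From G, a minor seventh is 10 semitones up: F.

F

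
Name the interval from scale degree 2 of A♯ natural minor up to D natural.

diminished third

Scale degree 2 of A# natural minor is B#.
B# up to D: letters B→D make it a third; 2 semitones makes it diminished.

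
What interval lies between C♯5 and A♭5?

The letter names run C→A, a span of 5 letter steps, so the interval is some kind of sixth.
C# to Ab is 7 semitones. A major sixth is 9, so 7 makes it diminished.

diminished sixth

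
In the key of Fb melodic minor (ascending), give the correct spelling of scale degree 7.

Eb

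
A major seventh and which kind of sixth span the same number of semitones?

doubly augmented

A major seventh spans 11 semitones.
A sixth spanning 11 semitones is doubly augmented (the major sixth is 9).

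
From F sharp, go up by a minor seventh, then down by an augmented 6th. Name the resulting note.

A minor seventh up from F# is E (letter E, 10 semitones up).
An augmented sixth down from E is Gb (letter G, 10 semitones down).

Gb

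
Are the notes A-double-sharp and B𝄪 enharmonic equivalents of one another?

No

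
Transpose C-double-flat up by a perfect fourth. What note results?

Fbb

C up a perfect fourth is F, so the target letter is F.
From Cbb, a perfect fourth is 5 semitones up: Fbb.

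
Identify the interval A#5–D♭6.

Counting letters A–B–C–D gives a fourth.
A#→Db = 3 semitones, 2 narrower than the perfect fourth (5), so doubly diminished.

doubly diminished fourth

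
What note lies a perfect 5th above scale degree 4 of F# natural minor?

Scale degree 4 of F# natural minor is B.
A perfect fifth (7 semitones) above B lands on the letter F, giving F#.

F#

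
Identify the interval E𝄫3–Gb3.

The letter names run E→G, a span of 2 letter steps, so the interval is some kind of third.
Ebb to Gb is 4 semitones. A major third is 4, so 4 makes it major.

major third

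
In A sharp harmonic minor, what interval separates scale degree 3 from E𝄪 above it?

augmented third

Scale degree 3 of A# harmonic minor is C#.
C# up to E##: letters C→E make it a third; 5 semitones makes it augmented.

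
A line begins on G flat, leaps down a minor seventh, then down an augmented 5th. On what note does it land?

Dbb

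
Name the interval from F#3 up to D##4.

The letter names run F→D, a span of 5 letter steps, so the interval is some kind of sixth.
F# to D## is 10 semitones. A major sixth is 9, so 10 makes it augmented.

augmented sixth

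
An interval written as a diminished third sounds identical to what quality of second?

major

A diminished third spans 2 semitones.
A second spanning 2 semitones is major (the major second is 2).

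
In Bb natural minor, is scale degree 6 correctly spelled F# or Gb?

Gb

Each scale degree takes a distinct letter name. Degree 6 of a scale on B must use the letter G.
Gb and F# are enharmonically the same pitch, but only Gb uses the letter G, so it is the correct spelling here.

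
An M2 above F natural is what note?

G

A second above F lands on the letter G.
A major second spans 2 semitones, so F moves to pitch class 7. On the letter G that is G.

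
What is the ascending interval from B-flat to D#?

The letter names run B→D, a span of 2 letter steps, so the interval is some kind of third.
Bb to D# is 5 semitones. A major third is 4, so 5 makes it augmented.

augmented third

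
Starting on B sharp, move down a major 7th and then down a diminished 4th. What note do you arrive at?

A major seventh down from B# is C# (letter C, 11 semitones down).
A diminished fourth down from C# is G## (letter G, 4 semitones down).

G##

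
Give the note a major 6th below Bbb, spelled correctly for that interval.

Dbb

B down a major sixth is D, so the target letter is D.
From Bbb, a major sixth is 9 semitones down: Dbb.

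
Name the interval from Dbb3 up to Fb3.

Counting letters D–E–F gives a third.
Dbb→Fb = 4 semitones, exactly the major third.

major third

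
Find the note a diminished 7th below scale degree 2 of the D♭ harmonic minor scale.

Scale degree 2 of Db harmonic minor is Eb.
A diminished seventh (9 semitones) below Eb lands on the letter F, giving F#.

F#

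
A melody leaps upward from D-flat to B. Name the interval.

augmented sixth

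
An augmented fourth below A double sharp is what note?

E#

A fourth below A lands on the letter E.
An augmented fourth spans 6 semitones, so A## moves to pitch class 5. On the letter E that is E#.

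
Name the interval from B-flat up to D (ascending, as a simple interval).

The letter names run B→D, a span of 2 letter steps, so the interval is some kind of third.
Bb to D is 4 semitones. A major third is 4, so 4 makes it major.

major third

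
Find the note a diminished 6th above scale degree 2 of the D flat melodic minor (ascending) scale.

Cbb

Scale degree 2 of Db melodic minor (ascending) is Eb.
A diminished sixth (7 semitones) above Eb lands on the letter C, giving Cbb.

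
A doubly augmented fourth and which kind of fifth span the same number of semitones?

perfect

A doubly augmented fourth spans 7 semitones.
A fifth spanning 7 semitones is perfect (the perfect fifth is 7).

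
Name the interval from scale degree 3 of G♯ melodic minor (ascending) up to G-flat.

Scale degree 3 of G# melodic minor (ascending) is B.
B up to Gb: letters B→G make it a sixth; 7 semitones makes it diminished.

diminished sixth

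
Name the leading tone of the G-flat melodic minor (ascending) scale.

F

The Gb melodic minor (ascending) scale runs Gb Ab Bbb Cb Db Eb F.
Degree 7 is F.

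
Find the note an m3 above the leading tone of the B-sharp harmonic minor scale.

C##

The leading tone of B# harmonic minor is A##.
A minor third (3 semitones) above A## lands on the letter C, giving C##.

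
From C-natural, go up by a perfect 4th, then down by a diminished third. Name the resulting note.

D#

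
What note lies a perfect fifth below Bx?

B down a perfect fifth is E, so the target letter is E.
From B##, a perfect fifth is 7 semitones down: E##.

E##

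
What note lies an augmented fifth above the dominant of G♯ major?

A##

The dominant of G# major is D#.
An augmented fifth (8 semitones) above D# lands on the letter A, giving A##.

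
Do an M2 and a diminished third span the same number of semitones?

Yes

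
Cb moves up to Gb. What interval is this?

Counting letters C–D–E–F–G gives a fifth.
Cb→Gb = 7 semitones, exactly the perfect fifth.

perfect fifth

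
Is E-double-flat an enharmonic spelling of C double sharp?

Yes

Ebb = pitch class 2 and C## = pitch class 2 — the same pitch class, so they are enharmonic equivalents.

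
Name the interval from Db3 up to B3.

augmented sixth

The letter names run D→B, a span of 5 letter steps, so the interval is some kind of sixth.
Db to B is 10 semitones. A major sixth is 9, so 10 makes it augmented.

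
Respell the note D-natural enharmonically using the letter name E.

Ebb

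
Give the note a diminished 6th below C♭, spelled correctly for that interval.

E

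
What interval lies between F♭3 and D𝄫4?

minor sixth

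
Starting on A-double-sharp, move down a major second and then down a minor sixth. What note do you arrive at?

A major second down from A## is G## (letter G, 2 semitones down).
A minor sixth down from G## is B## (letter B, 8 semitones down).

B##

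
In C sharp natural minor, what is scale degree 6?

A

The C# natural minor scale runs C# D# E F# G# A B.
Degree 6 is A.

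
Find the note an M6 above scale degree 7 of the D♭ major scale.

A

Scale degree 7 of Db major is C.
A major sixth (9 semitones) above C lands on the letter A, giving A.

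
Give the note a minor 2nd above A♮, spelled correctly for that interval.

Bb

A second above A lands on the letter B.
A minor second spans 1 semitone, so A moves to pitch class 10. On the letter B that is Bb.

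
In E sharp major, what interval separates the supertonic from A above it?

The supertonic of E# major is F##.
F## up to A: letters F→A make it a third; 2 semitones makes it diminished.

diminished third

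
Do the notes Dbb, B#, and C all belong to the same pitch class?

Dbb is pitch class 0; B# is pitch class 0; C is pitch class 0.
All spellings map to pitch class 0, so they are enharmonically equivalent.

Yes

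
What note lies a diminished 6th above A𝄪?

F#

A sixth above A lands on the letter F.
A diminished sixth spans 7 semitones, so A## moves to pitch class 6. On the letter F that is F#.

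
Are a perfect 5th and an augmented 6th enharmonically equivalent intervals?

A perfect fifth spans 7 semitones; an augmented sixth spans 10.
The spans differ, so they are not enharmonic equivalents.

No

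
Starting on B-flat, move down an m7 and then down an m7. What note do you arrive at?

D

A minor seventh down from Bb is C (letter C, 10 semitones down).
A minor seventh down from C is D (letter D, 10 semitones down).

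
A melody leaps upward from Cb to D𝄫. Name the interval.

The letter names run C→D, a span of 1 letter step, so the interval is some kind of second.
Cb to Dbb is 1 semitone. A major second is 2, so 1 makes it minor.

minor second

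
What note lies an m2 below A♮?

G#

A second below A lands on the letter G.
A minor second spans 1 semitone, so A moves to pitch class 8. On the letter G that is G#.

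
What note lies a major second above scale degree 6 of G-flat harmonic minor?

Scale degree 6 of Gb harmonic minor is Ebb.
A major second (2 semitones) above Ebb lands on the letter F, giving Fb.

Fb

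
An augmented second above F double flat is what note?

Gb

F up a major second is G, so the target letter is G.
From Fbb, an augmented second is 3 semitones up: Gb.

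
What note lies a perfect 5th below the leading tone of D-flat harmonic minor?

F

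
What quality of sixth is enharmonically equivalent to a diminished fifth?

doubly diminished

A diminished fifth spans 6 semitones.
A sixth spanning 6 semitones is doubly diminished (the major sixth is 9).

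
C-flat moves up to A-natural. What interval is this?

augmented sixth

The letter names run C→A, a span of 5 letter steps, so the interval is some kind of sixth.
Cb to A is 10 semitones. A major sixth is 9, so 10 makes it augmented.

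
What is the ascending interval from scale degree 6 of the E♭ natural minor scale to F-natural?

Scale degree 6 of Eb natural minor is Cb.
Cb up to F: letters C→F make it a fourth; 6 semitones makes it augmented.

augmented fourth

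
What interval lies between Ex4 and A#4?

diminished fourth

The letter names run E→A, a span of 3 letter steps, so the interval is some kind of fourth.
E## to A# is 4 semitones. A perfect fourth is 5, so 4 makes it diminished.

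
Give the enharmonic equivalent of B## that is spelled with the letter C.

C#

B## is pitch class 1. The letter C alone is pitch class 0.
To reach pitch class 1 from C requires an offset of +1 semitone, i.e. sharp: C#.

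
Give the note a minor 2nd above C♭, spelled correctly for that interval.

Dbb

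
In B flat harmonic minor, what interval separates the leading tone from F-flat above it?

diminished sixth

The leading tone of Bb harmonic minor is A.
A up to Fb: letters A→F make it a sixth; 7 semitones makes it diminished.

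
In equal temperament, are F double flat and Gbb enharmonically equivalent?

No

Two spellings are enharmonically equivalent only if they share a pitch class.
Here Fbb → 3, Gbb → 5; 3 ≠ 5, so they are not.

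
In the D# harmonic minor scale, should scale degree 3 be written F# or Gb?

F#

Each scale degree takes a distinct letter name. Degree 3 of a scale on D must use the letter F.
F# and Gb are enharmonically the same pitch, but only F# uses the letter F, so it is the correct spelling here.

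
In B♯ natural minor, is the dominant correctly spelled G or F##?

Each scale degree takes a distinct letter name. Degree 5 of a scale on B must use the letter F.
F## and G are enharmonically the same pitch, but only F## uses the letter F, so it is the correct spelling here.

F##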